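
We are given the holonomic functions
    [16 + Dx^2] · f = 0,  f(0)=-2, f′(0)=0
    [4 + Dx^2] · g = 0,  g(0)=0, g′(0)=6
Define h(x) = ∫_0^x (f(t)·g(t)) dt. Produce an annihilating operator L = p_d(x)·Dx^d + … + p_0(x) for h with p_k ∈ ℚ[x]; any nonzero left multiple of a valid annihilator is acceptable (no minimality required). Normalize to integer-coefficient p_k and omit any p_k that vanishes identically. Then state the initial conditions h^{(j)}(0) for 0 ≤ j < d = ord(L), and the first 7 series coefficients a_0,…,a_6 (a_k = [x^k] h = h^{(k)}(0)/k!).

f: a_k = -2, 0, 16, 0, -64/3, 0, 512/45, …
g: a_k = 0, 6, 0, -4, 0, 4/5, 0, …
f·g: L₀ = L_f ⊗_s L_g, ord ≤ 2·2.
h=∫₀ˣh₀: take L = L₀·Dx.
L = 144·Dx + 40·Dx^3 + Dx^5  (order 5).
h: a_k = 0, 0, -6, 0, 26, 0, -484/15, …
ICs: h(0) = 0, h′(0) = 0, h′′(0) = -12, h′′′(0) = 0, h′′′′(0) = 624.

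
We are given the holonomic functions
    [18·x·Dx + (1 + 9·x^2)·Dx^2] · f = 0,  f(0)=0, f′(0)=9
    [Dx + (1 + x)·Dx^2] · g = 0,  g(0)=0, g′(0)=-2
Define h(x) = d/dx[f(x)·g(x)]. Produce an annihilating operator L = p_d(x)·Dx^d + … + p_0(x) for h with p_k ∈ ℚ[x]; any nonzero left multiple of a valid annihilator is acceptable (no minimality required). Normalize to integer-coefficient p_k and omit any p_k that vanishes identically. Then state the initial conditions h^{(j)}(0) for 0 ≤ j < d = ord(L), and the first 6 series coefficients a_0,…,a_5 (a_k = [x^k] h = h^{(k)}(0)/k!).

f: a_k = 0, 9, 0, -27, 0, 729/5, …
g: a_k = 0, -2, 1, -2/3, 1/2, -2/5, …
f·g: L₀ = L_f ⊗_s L_g, ord ≤ 2·2.
Differentiate: ansatz ord ≤ ord L₀ ⇒ L.
L = (1368 + 2700·x + 37584·x^2 + 95580·x^3 + 87480·x^4 + 37908·x^5 + 26244·x^7) + (1298 + 9180·x + 54612·x^2 + 194724·x^3 + 324000·x^4 + 271188·x^5 + 102060·x^6 + 78732·x^7 + 91854·x^8)·Dx + (76 + 2848·x + 12096·x^2 + 43992·x^3 + 117288·x^4 + 173016·x^5 + 139968·x^6 + 75816·x^7 + 78732·x^8 + 52488·x^9)·Dx^2 + (37 + 146·x + 901·x^2 + 2808·x^3 + 7362·x^4 + 15228·x^5 + 21546·x^6 + 17496·x^7 + 12393·x^8 + 13122·x^9 + 6561·x^10)·Dx^3  (order 3).
h: a_k = 0, -36, 27, 192, -225/2, -8316/5, …
ICs: h(0) = 0, h′(0) = -36, h′′(0) = 54.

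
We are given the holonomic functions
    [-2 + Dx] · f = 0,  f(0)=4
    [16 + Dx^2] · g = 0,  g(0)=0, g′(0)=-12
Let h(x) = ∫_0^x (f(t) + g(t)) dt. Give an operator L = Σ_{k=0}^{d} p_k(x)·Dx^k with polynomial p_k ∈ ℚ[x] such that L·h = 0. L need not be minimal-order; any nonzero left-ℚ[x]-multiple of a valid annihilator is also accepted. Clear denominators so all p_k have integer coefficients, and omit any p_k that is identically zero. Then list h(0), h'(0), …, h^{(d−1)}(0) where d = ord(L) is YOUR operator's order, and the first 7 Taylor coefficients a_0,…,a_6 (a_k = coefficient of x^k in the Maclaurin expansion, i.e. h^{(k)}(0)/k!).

f: a_k = 4, 8, 8, 16/3, 8/3, 16/15, 16/45, …
g: a_k = 0, -12, 0, 32, 0, -128/5, 0, …
Weyl lclm of L_f,L_g ⇒ L₀ (ord ≤ 3).
∫: right-multiply L₀ by Dx.
L = -32·Dx + 16·Dx^2 - 2·Dx^3 + Dx^4  (order 4).
h: a_k = 0, 4, -2, 8/3, 28/3, 8/15, -184/45, …
ICs: h(0) = 0, h′(0) = 4, h′′(0) = -4, h′′′(0) = 16.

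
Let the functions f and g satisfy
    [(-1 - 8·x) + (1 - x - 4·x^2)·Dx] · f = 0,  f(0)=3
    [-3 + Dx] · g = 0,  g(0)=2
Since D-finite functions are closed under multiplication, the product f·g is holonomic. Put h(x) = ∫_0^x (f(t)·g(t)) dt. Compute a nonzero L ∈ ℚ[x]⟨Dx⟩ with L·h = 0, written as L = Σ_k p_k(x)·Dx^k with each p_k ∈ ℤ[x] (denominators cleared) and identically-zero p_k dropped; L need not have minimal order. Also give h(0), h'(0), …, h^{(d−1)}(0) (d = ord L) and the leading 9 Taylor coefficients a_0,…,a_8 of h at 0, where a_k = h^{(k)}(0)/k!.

L = (4 + 5·x - 12·x^2)·Dx + (-1 + x + 4·x^2)·Dx^2  (order 2).
h: a_k = 0, 6, 12, 25, 99/2, 2073/20, 1102/5, 19437/40, 243423/224, …
ICs: h(0) = 0, h′(0) = 6.

f: a_k = 3, 3, 15, 27, 87, 195, 543, 1323, 3495, …
g: a_k = 2, 6, 9, 9, 27/4, 81/20, 81/40, 243/280, 729/2240, …
Product ⇒ symmetric product L₀, ord ≤ 1.
h=∫₀ˣh₀: take L = L₀·Dx.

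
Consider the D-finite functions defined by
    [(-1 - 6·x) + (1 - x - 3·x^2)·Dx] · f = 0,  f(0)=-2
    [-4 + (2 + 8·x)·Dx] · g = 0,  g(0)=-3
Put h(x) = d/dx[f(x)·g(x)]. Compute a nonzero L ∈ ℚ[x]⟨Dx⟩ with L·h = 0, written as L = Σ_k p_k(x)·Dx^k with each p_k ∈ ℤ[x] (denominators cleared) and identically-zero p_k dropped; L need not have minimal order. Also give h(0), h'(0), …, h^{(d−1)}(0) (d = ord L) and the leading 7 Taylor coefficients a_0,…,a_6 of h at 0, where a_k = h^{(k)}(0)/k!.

L = (8 + 126·x + 390·x^2 + 480·x^3 + 540·x^4) + (-3 - 17·x - 21·x^2 + 38·x^3 + 222·x^4 + 216·x^5)·Dx  (order 1).
h: a_k = 18, 48, 306, 456, 2940, 2556, 26418, …
ICs: h(0) = 18.

f: a_k = -2, -2, -8, -14, -38, -80, -194, …
g: a_k = -3, -6, 6, -12, 30, -84, 252, …
Product ⇒ symmetric product L₀, ord ≤ 1.
Differentiate: ansatz ord ≤ ord L₀ ⇒ L.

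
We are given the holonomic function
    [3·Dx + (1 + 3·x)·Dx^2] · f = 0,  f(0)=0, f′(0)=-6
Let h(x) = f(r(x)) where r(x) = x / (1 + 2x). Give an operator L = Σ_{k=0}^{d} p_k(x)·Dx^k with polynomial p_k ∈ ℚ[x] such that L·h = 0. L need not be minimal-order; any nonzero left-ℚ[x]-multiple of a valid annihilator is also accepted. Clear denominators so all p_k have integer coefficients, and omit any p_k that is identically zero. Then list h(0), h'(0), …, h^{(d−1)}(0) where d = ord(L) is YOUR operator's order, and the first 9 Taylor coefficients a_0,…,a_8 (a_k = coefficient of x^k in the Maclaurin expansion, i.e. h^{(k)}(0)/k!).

L = (7 + 20·x)·Dx + (1 + 7·x + 10·x^2)·Dx^2  (order 2).
h: a_k = 0, -6, 21, -78, 609/2, -6186/5, 5187, -155994/7, 390369/4, …
ICs: h(0) = 0, h′(0) = -6.

f: a_k = 0, -6, 9, -18, 81/2, -486/5, 243, -4374/7, 6561/4, …
Change of var in L_f (x↦r) gives L₀.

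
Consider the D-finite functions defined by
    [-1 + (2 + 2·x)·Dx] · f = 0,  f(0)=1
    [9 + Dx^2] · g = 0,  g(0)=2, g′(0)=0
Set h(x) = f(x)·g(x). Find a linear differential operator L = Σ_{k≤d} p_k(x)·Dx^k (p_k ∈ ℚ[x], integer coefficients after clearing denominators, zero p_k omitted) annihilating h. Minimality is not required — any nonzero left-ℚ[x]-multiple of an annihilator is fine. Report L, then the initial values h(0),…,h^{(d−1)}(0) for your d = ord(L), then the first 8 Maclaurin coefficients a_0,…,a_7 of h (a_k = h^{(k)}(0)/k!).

L = (39 + 72·x + 36·x^2) + (-4 - 4·x)·Dx + (4 + 8·x + 4·x^2)·Dx^2  (order 2).
h: a_k = 2, 1, -37/4, -35/8, 499/64, 367/128, -6549/2560, -4119/5120, …
ICs: h(0) = 2, h′(0) = 1.

f: a_k = 1, 1/2, -1/8, 1/16, -5/128, 7/256, -21/1024, 33/2048, …
g: a_k = 2, 0, -9, 0, 27/4, 0, -81/40, 0, …
Product ⇒ symmetric product L₀, ord ≤ 2.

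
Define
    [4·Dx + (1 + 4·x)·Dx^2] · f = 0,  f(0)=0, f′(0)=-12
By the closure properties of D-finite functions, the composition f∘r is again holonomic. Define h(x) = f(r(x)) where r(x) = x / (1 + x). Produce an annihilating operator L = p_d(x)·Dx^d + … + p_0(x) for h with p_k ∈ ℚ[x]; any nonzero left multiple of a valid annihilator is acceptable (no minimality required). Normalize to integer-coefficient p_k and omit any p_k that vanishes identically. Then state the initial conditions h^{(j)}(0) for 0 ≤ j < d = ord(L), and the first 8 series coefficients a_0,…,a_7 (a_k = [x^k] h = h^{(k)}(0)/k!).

L = (6 + 10·x)·Dx + (1 + 6·x + 5·x^2)·Dx^2  (order 2).
h: a_k = 0, -12, 36, -124, 468, -9372/5, 7812, -234372/7, …
ICs: h(0) = 0, h′(0) = -12.

f: a_k = 0, -12, 24, -64, 192, -3072/5, 2048, -49152/7, …
f∘r: x↦r, Dx↦Dx/r' in L_f ⇒ L₀.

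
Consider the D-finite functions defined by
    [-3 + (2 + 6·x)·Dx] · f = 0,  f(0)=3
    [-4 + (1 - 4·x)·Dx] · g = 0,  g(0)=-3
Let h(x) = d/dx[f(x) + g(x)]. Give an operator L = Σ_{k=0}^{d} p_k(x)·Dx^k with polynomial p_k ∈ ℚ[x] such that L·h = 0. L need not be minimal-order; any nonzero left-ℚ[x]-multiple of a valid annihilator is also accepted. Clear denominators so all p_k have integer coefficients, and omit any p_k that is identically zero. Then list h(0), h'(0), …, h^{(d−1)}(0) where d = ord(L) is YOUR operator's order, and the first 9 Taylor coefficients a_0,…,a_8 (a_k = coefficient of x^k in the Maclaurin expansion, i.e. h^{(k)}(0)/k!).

f: a_k = 3, 9/2, -27/8, 81/16, -1215/128, 5103/256, -45927/1024, 216513/2048, -8444007/32768, …
g: a_k = -3, -12, -48, -192, -768, -3072, -12288, -49152, -196608, …
f+g: L₀ = lclm(L_f,L_g), ord ≤ 1+1.
h₀' ⇒ L via d/dx closure of L₀.
L = (-792 - 864·x) + (-357 - 2520·x - 3024·x^2)·Dx + (38 + 34·x - 528·x^2 - 864·x^3)·Dx^2  (order 2).
h: a_k = -15/2, -411/4, -8973/16, -99519/32, -3906645/256, -37886517/512, -703127481/2048, -6450894951/4096, -463476487653/65536, …
ICs: h(0) = -15/2, h′(0) = -411/4.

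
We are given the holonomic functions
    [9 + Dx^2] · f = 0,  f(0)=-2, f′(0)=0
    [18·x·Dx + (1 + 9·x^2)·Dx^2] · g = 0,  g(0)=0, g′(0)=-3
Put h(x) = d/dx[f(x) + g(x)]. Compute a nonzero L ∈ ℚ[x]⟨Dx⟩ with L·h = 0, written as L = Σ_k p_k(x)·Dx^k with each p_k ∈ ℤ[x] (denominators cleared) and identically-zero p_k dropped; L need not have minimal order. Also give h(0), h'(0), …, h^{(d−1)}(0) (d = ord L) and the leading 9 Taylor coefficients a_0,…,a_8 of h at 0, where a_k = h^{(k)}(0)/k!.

f: a_k = -2, 0, 9, 0, -27/4, 0, 81/40, 0, -729/2240, …
g: a_k = 0, -3, 0, 9, 0, -243/5, 0, 2187/7, 0, …
h₀=f+g: left-lcm gives L₀, ord ≤ 4.
h=h₀': d/dx-closure on L₀ ⇒ L.
L = (-1782·x + 20412·x^3 + 13122·x^5) + (-9 + 567·x^2 + 6561·x^4 + 6561·x^6)·Dx + (-198·x + 2268·x^3 + 1458·x^5)·Dx^2 + (-1 + 63·x^2 + 729·x^4 + 729·x^6)·Dx^3  (order 3).
h: a_k = -3, 18, 27, -27, -243, 243/20, 2187, -729/280, -19683, …
ICs: h(0) = -3, h′(0) = 18, h′′(0) = 54.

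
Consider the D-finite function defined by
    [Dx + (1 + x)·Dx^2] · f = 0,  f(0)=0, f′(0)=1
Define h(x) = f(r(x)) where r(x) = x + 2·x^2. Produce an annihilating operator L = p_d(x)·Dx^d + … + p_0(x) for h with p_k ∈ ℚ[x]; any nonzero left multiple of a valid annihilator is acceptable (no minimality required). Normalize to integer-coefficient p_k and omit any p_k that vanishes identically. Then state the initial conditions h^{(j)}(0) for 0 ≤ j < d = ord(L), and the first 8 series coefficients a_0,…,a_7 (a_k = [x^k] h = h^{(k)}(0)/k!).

L = (-3 + 4·x + 8·x^2)·Dx + (1 + 5·x + 6·x^2 + 8·x^3)·Dx^2  (order 2).
h: a_k = 0, 1, 3/2, -5/3, -1/4, 11/5, -3/2, -13/7, …
ICs: h(0) = 0, h′(0) = 1.

f: a_k = 0, 1, -1/2, 1/3, -1/4, 1/5, -1/6, 1/7, …
L₀ from L_f via x↦r, Dx↦r'^{-1}Dx.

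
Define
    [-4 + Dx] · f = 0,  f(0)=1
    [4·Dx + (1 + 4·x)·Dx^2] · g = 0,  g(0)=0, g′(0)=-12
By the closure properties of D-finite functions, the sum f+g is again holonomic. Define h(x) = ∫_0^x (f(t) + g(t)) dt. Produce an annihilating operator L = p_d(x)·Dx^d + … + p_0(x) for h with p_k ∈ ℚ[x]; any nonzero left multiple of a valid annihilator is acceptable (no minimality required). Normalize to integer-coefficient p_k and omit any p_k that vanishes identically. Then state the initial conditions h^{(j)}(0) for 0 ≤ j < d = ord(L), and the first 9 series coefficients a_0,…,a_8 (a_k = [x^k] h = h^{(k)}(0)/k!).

L = (-24 - 32·x)·Dx^2 + (2 - 16·x - 32·x^2)·Dx^3 + (1 + 6·x + 8·x^2)·Dx^4  (order 4).
h: a_k = 0, 1, -4, 32/3, -40/3, 608/15, -4544/45, 92416/315, -276352/315, …
ICs: h(0) = 0, h′(0) = 1, h′′(0) = -8, h′′′(0) = 64.

f: a_k = 1, 4, 8, 32/3, 32/3, 128/15, 256/45, 1024/315, 512/315, …
g: a_k = 0, -12, 24, -64, 192, -3072/5, 2048, -49152/7, 24576, …
L₀ := lclm(L_f,L_g); ord L₀ ≤ 1+2.
h=∫₀ˣh₀: take L = L₀·Dx.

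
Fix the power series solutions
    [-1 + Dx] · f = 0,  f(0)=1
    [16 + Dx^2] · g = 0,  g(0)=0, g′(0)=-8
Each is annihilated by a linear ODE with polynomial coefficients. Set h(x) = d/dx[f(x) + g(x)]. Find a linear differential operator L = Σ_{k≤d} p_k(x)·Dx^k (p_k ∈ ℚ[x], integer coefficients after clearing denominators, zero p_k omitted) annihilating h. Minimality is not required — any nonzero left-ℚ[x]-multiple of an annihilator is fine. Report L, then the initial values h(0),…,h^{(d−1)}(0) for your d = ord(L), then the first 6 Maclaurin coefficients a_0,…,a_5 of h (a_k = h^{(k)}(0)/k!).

L = 16 - 16·Dx + Dx^2 - Dx^3  (order 3).
h: a_k = -7, 1, 129/2, 1/6, -2047/24, 1/120, …
ICs: h(0) = -7, h′(0) = 1, h′′(0) = 129.

f: a_k = 1, 1, 1/2, 1/6, 1/24, 1/120, …
g: a_k = 0, -8, 0, 64/3, 0, -256/15, …
h₀=f+g: left-lcm gives L₀, ord ≤ 3.
Derive L from L₀ (diff closure).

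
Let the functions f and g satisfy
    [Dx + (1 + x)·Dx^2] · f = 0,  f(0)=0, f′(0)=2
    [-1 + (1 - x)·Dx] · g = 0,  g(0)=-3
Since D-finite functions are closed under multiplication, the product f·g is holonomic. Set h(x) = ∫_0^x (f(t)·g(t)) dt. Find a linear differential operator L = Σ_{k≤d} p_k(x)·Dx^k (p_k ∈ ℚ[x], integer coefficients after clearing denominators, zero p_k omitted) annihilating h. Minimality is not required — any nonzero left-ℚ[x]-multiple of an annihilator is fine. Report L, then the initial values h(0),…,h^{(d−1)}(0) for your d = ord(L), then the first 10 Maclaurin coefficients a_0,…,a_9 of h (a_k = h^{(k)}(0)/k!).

f: a_k = 0, 2, -1, 2/3, -1/2, 2/5, -1/3, 2/7, -1/4, 2/9, …
g: a_k = -3, -3, -3, -3, -3, -3, -3, -3, -3, -3, …
L₀ := L_f ⊗_s L_g (sym. prod.), ord ≤ 2.
Integrate: L := L₀·Dx.
L = Dx + (1 + 3·x)·Dx^2 + (-1 + x^2)·Dx^3  (order 3).
h: a_k = 0, 0, -3, -1, -5/4, -7/10, -47/60, -37/70, -319/560, -533/1260, …
ICs: h(0) = 0, h′(0) = 0, h′′(0) = -6.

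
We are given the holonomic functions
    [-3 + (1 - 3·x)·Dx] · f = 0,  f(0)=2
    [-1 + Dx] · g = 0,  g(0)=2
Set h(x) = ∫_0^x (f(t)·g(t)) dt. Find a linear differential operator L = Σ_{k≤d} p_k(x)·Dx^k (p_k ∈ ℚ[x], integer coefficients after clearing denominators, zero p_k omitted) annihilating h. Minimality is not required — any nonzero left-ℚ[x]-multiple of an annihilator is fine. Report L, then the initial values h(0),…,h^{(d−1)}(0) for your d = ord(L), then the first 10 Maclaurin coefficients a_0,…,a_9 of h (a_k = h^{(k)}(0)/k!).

L = (4 - 3·x)·Dx + (-1 + 3·x)·Dx^2  (order 2).
h: a_k = 0, 4, 8, 50/3, 113/3, 2713/30, 10174/45, 104647/180, 1538311/1008, 369194641/90720, …
ICs: h(0) = 0, h′(0) = 4.

f: a_k = 2, 6, 18, 54, 162, 486, 1458, 4374, 13122, 39366, …
g: a_k = 2, 2, 1, 1/3, 1/12, 1/60, 1/360, 1/2520, 1/20160, 1/181440, …
Sym-product of L_f,L_g gives L₀ (≤ ord 1).
h=∫₀ˣh₀: take L = L₀·Dx.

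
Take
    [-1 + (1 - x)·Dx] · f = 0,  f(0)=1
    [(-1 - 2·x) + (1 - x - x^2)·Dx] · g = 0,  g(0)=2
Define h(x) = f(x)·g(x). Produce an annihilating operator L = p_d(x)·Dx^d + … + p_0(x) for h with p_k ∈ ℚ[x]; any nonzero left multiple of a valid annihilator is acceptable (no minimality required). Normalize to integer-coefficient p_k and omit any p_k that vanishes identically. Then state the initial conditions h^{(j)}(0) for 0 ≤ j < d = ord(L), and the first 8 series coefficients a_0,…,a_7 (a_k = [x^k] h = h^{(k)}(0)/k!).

L = (-2 + 3·x^2) + (1 - 2·x + x^3)·Dx  (order 1).
h: a_k = 2, 4, 8, 14, 24, 40, 66, 108, …
ICs: h(0) = 2.

f: a_k = 1, 1, 1, 1, 1, 1, 1, 1, …
g: a_k = 2, 2, 4, 6, 10, 16, 26, 42, …
Product ⇒ symmetric product L₀, ord ≤ 1.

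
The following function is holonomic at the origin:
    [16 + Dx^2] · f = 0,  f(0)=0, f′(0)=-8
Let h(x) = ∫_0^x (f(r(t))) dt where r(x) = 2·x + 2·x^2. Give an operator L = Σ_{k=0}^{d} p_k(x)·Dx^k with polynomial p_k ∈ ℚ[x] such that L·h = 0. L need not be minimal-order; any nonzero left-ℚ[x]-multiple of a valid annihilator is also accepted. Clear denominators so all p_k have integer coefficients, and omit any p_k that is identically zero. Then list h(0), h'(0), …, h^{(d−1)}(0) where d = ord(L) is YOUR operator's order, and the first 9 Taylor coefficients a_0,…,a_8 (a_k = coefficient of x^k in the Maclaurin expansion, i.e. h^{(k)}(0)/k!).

f: a_k = 0, -8, 0, 64/3, 0, -256/15, 0, 2048/315, 0, …
Change of var in L_f (x↦r) gives L₀.
Integrate: L := L₀·Dx.
L = (64 + 384·x + 768·x^2 + 512·x^3)·Dx - 2·Dx^2 + (1 + 2·x)·Dx^3  (order 3).
h: a_k = 0, 0, -8, -16/3, 128/3, 512/5, -256/45, -2560/7, -182272/315, …
ICs: h(0) = 0, h′(0) = 0, h′′(0) = -16.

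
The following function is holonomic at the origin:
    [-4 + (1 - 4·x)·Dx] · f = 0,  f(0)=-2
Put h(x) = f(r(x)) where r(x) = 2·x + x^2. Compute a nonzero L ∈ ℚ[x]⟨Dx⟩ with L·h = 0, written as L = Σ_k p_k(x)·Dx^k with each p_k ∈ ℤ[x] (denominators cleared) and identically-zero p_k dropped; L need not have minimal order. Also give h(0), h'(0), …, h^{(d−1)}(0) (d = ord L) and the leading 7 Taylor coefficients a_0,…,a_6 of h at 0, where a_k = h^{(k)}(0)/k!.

L = (8 + 8·x) + (-1 + 8·x + 4·x^2)·Dx  (order 1).
h: a_k = -2, -16, -136, -1152, -9760, -82688, -700544, …
ICs: h(0) = -2.

f: a_k = -2, -8, -32, -128, -512, -2048, -8192, …
L₀ from L_f via x↦r, Dx↦r'^{-1}Dx.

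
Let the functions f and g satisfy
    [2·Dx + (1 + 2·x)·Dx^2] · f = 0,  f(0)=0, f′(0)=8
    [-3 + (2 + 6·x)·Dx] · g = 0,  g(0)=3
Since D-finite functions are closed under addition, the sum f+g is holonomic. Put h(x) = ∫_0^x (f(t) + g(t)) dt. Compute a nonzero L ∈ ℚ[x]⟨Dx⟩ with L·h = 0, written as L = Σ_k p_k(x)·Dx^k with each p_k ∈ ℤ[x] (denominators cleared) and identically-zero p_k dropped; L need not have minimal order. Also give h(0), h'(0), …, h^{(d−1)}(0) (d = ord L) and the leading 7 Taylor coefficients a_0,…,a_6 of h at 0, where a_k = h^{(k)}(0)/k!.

L = (-6 + 36·x)·Dx^2 + (5 + 84·x + 180·x^2)·Dx^3 + (2 + 22·x + 72·x^2 + 72·x^3)·Dx^4  (order 4).
h: a_k = 0, 3, 25/4, -91/24, 755/192, -3263/640, 58283/7680, …
ICs: h(0) = 0, h′(0) = 3, h′′(0) = 25/2, h′′′(0) = -91/4.

f: a_k = 0, 8, -8, 32/3, -16, 128/5, -128/3, …
g: a_k = 3, 9/2, -27/8, 81/16, -1215/128, 5103/256, -45927/1024, …
L₀ := lclm(L_f,L_g); ord L₀ ≤ 2+1.
∫: right-multiply L₀ by Dx.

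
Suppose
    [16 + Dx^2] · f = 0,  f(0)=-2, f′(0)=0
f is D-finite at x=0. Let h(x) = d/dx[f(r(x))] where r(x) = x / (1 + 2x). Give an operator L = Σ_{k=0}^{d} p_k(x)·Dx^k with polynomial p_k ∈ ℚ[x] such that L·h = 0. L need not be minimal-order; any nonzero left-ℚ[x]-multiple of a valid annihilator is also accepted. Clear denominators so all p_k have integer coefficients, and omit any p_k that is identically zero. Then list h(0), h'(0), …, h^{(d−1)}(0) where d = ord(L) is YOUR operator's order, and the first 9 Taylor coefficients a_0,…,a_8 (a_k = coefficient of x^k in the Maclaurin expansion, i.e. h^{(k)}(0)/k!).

L = (40 + 96·x + 96·x^2) + (12 + 72·x + 144·x^2 + 96·x^3)·Dx + (1 + 8·x + 24·x^2 + 32·x^3 + 16·x^4)·Dx^2  (order 2).
h: a_k = 0, 32, -192, 2048/3, -5120/3, 39424/15, 7168/5, -9641984/315, 5292032/35, …
ICs: h(0) = 0, h′(0) = 32.

f: a_k = -2, 0, 16, 0, -64/3, 0, 512/45, 0, -1024/315, …
L₀ from L_f via x↦r, Dx↦r'^{-1}Dx.
h₀' ⇒ L via d/dx closure of L₀.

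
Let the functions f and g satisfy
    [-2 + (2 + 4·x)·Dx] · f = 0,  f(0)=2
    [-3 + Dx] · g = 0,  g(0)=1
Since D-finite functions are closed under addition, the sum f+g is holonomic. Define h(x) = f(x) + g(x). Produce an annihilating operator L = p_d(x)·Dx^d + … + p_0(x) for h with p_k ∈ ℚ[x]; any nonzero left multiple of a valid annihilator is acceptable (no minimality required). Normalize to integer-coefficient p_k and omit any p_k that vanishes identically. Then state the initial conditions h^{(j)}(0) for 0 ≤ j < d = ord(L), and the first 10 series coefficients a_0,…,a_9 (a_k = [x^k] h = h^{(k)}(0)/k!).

L = (6 + 9·x) + (-5 - 18·x - 18·x^2)·Dx + (1 + 5·x + 6·x^2)·Dx^2  (order 2).
h: a_k = 3, 5, 7/2, 11/2, 17/8, 151/40, -129/80, 2553/560, -29301/4480, 50293/4480, …
ICs: h(0) = 3, h′(0) = 5.

f: a_k = 2, 2, -1, 1, -5/4, 7/4, -21/8, 33/8, -429/64, 715/64, …
g: a_k = 1, 3, 9/2, 9/2, 27/8, 81/40, 81/80, 243/560, 729/4480, 243/4480, …
Weyl lclm of L_f,L_g ⇒ L₀ (ord ≤ 2).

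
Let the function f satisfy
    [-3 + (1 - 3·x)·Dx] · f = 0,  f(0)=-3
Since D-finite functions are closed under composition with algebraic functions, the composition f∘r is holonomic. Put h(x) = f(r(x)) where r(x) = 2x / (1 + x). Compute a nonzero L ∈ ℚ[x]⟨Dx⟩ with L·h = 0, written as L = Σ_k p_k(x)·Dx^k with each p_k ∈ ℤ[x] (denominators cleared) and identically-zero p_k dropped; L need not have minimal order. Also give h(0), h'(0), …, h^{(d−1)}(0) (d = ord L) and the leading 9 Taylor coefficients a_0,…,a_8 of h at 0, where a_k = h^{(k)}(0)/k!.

L = 6 + (-1 + 4·x + 5·x^2)·Dx  (order 1).
h: a_k = -3, -18, -90, -450, -2250, -11250, -56250, -281250, -1406250, …
ICs: h(0) = -3.

f: a_k = -3, -9, -27, -81, -243, -729, -2187, -6561, -19683, …
Change of var in L_f (x↦r) gives L₀.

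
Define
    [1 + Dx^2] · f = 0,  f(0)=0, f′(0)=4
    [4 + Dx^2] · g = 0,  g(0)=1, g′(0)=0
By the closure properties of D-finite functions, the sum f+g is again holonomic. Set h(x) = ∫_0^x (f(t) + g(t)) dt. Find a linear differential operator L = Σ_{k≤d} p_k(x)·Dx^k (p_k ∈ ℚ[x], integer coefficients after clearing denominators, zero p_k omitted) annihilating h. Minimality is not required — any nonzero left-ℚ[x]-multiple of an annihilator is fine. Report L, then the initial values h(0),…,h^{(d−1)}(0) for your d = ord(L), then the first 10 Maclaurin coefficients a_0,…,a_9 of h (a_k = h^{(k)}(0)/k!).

f: a_k = 0, 4, 0, -2/3, 0, 1/30, 0, -1/1260, 0, 1/90720, …
g: a_k = 1, 0, -2, 0, 2/3, 0, -4/45, 0, 2/315, 0, …
f+g: L₀ = lclm(L_f,L_g), ord ≤ 2+2.
h=∫h₀ ⇒ L = L₀·Dx.
L = 4·Dx + 5·Dx^3 + Dx^5  (order 5).
h: a_k = 0, 1, 2, -2/3, -1/6, 2/15, 1/180, -4/315, -1/10080, 2/2835, …
ICs: h(0) = 0, h′(0) = 1, h′′(0) = 4, h′′′(0) = -4, h′′′′(0) = -4.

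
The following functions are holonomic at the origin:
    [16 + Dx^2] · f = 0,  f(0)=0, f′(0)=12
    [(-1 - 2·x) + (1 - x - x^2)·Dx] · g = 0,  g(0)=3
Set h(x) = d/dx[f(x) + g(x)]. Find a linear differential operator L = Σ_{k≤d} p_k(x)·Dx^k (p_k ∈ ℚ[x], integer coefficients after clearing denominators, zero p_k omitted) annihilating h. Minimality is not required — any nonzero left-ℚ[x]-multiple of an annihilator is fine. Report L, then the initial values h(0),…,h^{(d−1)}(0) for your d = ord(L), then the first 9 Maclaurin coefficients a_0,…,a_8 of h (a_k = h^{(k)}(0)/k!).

f: a_k = 0, 12, 0, -32, 0, 128/5, 0, -1024/105, 0, …
g: a_k = 3, 3, 6, 9, 15, 24, 39, 63, 102, …
f+g: L₀ = lclm(L_f,L_g), ord ≤ 2+1.
h=h₀': d/dx-closure on L₀ ⇒ L.
L = (1472 + 2624·x + 2560·x^2 + 640·x^3 + 2240·x^4 + 2304·x^5 + 768·x^6) + (-272 - 112·x + 1008·x^2 - 160·x^3 - 800·x^4 + 576·x^5 + 896·x^6 + 256·x^7)·Dx + (92 + 164·x + 160·x^2 + 40·x^3 + 140·x^4 + 144·x^5 + 48·x^6)·Dx^2 + (-17 - 7·x + 63·x^2 - 10·x^3 - 50·x^4 + 36·x^5 + 56·x^6 + 16·x^7)·Dx^3  (order 3).
h: a_k = 15, 12, -69, 60, 248, 234, 5591/15, 816, 157973/105, …
ICs: h(0) = 15, h′(0) = 12, h′′(0) = -138.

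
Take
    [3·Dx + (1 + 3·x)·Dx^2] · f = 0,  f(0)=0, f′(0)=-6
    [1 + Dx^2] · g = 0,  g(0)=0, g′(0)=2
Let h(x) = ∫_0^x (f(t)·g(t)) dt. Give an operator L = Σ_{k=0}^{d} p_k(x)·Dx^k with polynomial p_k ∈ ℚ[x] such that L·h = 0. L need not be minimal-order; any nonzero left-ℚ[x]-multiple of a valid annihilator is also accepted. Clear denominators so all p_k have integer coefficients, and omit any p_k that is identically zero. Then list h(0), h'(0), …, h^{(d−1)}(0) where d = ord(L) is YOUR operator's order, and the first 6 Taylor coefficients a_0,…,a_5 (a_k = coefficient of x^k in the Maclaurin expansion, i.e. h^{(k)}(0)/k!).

f: a_k = 0, -6, 9, -18, 81/2, -486/5, …
g: a_k = 0, 2, 0, -1/3, 0, 1/60, …
L₀ := L_f ⊗_s L_g (sym. prod.), ord ≤ 4.
h=∫₀ˣh₀: take L = L₀·Dx.
L = (-203 - 222·x - 189·x^2 + 432·x^3 + 324·x^4)·Dx + (-84 - 108·x + 648·x^2 + 648·x^3)·Dx^2 + (-208 - 228·x - 54·x^2 + 864·x^3 + 648·x^4)·Dx^3 + (-84 - 108·x + 648·x^2 + 648·x^3)·Dx^4 + (-5 - 6·x + 135·x^2 + 432·x^3 + 324·x^4)·Dx^5  (order 5).
h: a_k = 0, 0, 0, -4, 9/2, -34/5, …
ICs: h(0) = 0, h′(0) = 0, h′′(0) = 0, h′′′(0) = -24, h′′′′(0) = 108.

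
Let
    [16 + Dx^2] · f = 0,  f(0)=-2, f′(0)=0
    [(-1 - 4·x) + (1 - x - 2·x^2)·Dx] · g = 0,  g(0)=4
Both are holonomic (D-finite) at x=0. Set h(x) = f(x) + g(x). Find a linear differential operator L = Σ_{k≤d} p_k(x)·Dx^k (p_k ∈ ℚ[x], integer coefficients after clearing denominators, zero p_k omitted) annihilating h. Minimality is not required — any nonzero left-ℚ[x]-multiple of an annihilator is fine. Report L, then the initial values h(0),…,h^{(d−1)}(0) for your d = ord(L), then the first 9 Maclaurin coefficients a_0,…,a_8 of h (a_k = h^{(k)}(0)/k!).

f: a_k = -2, 0, 16, 0, -64/3, 0, 512/45, 0, -1024/315, …
g: a_k = 4, 4, 12, 20, 44, 84, 172, 340, 684, …
L₀ := lclm(L_f,L_g); ord L₀ ≤ 2+1.
L = (-368 - 1408·x + 256·x^2 - 512·x^3 - 2560·x^4 - 2048·x^5) + (176 - 336·x - 384·x^2 + 1024·x^3 + 384·x^4 - 1536·x^5 - 1024·x^6)·Dx + (-23 - 88·x + 16·x^2 - 32·x^3 - 160·x^4 - 128·x^5)·Dx^2 + (11 - 21·x - 24·x^2 + 64·x^3 + 24·x^4 - 96·x^5 - 64·x^6)·Dx^3  (order 3).
h: a_k = 2, 4, 28, 20, 68/3, 84, 8252/45, 340, 214436/315, …
ICs: h(0) = 2, h′(0) = 4, h′′(0) = 56.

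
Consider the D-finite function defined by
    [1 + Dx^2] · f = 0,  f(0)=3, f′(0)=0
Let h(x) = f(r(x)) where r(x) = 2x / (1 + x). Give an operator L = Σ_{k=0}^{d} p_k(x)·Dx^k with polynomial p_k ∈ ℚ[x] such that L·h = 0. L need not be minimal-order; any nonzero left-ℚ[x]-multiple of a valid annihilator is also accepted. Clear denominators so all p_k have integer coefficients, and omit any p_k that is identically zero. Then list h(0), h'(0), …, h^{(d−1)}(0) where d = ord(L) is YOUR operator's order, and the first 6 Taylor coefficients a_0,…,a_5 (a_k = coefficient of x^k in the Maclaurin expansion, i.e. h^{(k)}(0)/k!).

f: a_k = 3, 0, -3/2, 0, 1/8, 0, …
Substitute x→r, Dx→(1/r')Dx; clear ⇒ L₀.
L = 4 + (2 + 6·x + 6·x^2 + 2·x^3)·Dx + (1 + 4·x + 6·x^2 + 4·x^3 + x^4)·Dx^2  (order 2).
h: a_k = 3, 0, -6, 12, -16, 16, …
ICs: h(0) = 3, h′(0) = 0.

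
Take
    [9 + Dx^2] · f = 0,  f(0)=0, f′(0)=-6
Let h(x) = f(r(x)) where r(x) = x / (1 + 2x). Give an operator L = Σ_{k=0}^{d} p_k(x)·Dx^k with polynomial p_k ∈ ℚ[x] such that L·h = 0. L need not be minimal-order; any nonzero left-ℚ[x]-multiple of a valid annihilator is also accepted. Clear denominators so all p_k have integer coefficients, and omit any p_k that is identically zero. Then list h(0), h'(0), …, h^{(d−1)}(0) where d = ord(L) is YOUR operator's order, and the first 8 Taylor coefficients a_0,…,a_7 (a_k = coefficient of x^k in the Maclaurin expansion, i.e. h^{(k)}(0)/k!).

L = 9 + (4 + 24·x + 48·x^2 + 32·x^3)·Dx + (1 + 8·x + 24·x^2 + 32·x^3 + 16·x^4)·Dx^2  (order 2).
h: a_k = 0, -6, 12, -15, -6, 2319/20, -975/2, 429483/280, …
ICs: h(0) = 0, h′(0) = -6.

f: a_k = 0, -6, 0, 9, 0, -81/20, 0, 243/280, …
f∘r: x↦r, Dx↦Dx/r' in L_f ⇒ L₀.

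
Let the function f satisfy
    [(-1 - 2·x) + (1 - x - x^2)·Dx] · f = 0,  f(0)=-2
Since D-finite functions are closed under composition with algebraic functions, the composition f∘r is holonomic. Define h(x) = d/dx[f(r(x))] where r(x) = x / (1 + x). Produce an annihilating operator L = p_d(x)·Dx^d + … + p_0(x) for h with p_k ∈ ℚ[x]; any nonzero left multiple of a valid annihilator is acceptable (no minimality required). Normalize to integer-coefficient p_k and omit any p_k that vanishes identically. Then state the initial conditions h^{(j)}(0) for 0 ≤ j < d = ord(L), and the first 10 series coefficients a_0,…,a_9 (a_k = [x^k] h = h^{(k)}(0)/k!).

L = (2 + 6·x + 12·x^2 + 6·x^3) + (-1 - 5·x - 6·x^2 + x^3 + 3·x^4)·Dx  (order 1).
h: a_k = -2, -4, 0, -8, 10, -24, 42, -80, 144, -260, …
ICs: h(0) = -2.

f: a_k = -2, -2, -4, -6, -10, -16, -26, -42, -68, -110, …
L₀ from L_f via x↦r, Dx↦r'^{-1}Dx.
Differentiate: ansatz ord ≤ ord L₀ ⇒ L.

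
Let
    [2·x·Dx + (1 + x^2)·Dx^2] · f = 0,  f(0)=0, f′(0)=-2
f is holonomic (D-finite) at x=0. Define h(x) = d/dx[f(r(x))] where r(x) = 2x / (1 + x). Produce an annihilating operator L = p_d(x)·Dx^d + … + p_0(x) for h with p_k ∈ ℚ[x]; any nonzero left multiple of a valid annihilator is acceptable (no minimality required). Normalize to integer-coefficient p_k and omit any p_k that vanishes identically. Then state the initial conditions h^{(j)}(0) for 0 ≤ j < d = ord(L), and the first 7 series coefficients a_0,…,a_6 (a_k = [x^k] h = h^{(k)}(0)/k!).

f: a_k = 0, -2, 0, 2/3, 0, -2/5, 0, …
L₀ from L_f via x↦r, Dx↦r'^{-1}Dx.
h=h₀': d/dx-closure on L₀ ⇒ L.
L = (2 + 10·x) + (1 + 2·x + 5·x^2)·Dx  (order 1).
h: a_k = -4, 8, 4, -48, 76, 88, -556, …
ICs: h(0) = -4.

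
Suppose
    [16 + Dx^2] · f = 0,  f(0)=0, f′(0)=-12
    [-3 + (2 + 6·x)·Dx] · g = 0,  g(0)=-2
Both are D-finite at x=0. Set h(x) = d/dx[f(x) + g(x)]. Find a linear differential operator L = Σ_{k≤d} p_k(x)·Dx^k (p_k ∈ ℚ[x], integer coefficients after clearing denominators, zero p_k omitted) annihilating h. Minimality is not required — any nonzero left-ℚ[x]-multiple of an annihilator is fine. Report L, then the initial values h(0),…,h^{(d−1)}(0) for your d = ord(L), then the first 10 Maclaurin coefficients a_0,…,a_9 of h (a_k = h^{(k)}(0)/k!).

L = (-9552 - 18432·x - 27648·x^2) + (-2912 - 21024·x - 55296·x^2 - 55296·x^3)·Dx + (-597 - 1152·x - 1728·x^2)·Dx^2 + (-182 - 1314·x - 3456·x^2 - 3456·x^3)·Dx^3  (order 3).
h: a_k = -15, 9/2, 687/8, 405/16, -24889/128, 45927/256, -6529379/15360, 2814669/2048, -13366419889/3440640, 717740595/65536, …
ICs: h(0) = -15, h′(0) = 9/2, h′′(0) = 687/4.

f: a_k = 0, -12, 0, 32, 0, -128/5, 0, 1024/105, 0, -2048/945, …
g: a_k = -2, -3, 9/4, -27/8, 405/64, -1701/128, 15309/512, -72171/1024, 2814669/16384, -14073345/32768, …
f+g: L₀ = lclm(L_f,L_g), ord ≤ 2+1.
Derive L from L₀ (diff closure).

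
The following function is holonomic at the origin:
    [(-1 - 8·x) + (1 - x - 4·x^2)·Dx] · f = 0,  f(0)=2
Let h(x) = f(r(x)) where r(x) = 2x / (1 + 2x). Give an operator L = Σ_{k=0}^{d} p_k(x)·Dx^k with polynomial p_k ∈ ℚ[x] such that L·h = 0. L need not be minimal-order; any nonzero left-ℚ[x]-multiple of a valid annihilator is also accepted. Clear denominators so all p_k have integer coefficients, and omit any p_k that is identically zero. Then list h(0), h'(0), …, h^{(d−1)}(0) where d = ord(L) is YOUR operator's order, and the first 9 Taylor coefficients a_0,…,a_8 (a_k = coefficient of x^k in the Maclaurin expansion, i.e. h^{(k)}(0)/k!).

f: a_k = 2, 2, 10, 18, 58, 130, 362, 882, 2330, …
h₀=f(r): pull back L_f along r ⇒ L₀.
L = (2 + 36·x) + (-1 - 4·x + 12·x^2 + 32·x^3)·Dx  (order 1).
h: a_k = 2, 4, 32, 0, 512, -1024, 10240, -36864, 237568, …
ICs: h(0) = 2.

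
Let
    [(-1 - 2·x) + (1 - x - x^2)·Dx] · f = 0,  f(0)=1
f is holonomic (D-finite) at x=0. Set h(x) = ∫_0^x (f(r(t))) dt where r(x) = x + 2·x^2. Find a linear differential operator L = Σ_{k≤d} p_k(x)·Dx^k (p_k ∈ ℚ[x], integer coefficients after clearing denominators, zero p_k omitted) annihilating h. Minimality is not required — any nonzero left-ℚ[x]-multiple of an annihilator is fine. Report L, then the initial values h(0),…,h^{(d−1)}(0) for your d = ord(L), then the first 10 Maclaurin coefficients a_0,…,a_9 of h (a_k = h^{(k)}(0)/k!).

L = (1 + 6·x + 12·x^2 + 16·x^3)·Dx + (-1 + x + 3·x^2 + 4·x^3 + 4·x^4)·Dx^2  (order 2).
h: a_k = 0, 1, 1/2, 4/3, 11/4, 31/5, 14, 237/7, 657/8, 1828/9, …
ICs: h(0) = 0, h′(0) = 1.

f: a_k = 1, 1, 2, 3, 5, 8, 13, 21, 34, 55, …
Substitute x→r, Dx→(1/r')Dx; clear ⇒ L₀.
Integrate: L := L₀·Dx.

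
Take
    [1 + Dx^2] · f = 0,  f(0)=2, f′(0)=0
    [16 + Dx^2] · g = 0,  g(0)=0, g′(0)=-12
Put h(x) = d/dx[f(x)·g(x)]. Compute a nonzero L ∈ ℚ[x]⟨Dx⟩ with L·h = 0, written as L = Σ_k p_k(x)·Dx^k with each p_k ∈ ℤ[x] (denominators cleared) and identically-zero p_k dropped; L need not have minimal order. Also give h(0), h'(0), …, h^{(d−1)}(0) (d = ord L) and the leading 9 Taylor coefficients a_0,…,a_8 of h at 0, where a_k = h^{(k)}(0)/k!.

f: a_k = 2, 0, -1, 0, 1/12, 0, -1/360, 0, 1/20160, …
g: a_k = 0, -12, 0, 32, 0, -128/5, 0, 1024/105, 0, …
h₀=f·g: eliminate ⇒ L₀, order ≤ 2·2.
h₀' ⇒ L via d/dx closure of L₀.
L = 225 + 34·Dx^2 + Dx^4  (order 4).
h: a_k = -24, 0, 228, 0, -421, 0, 10039/30, 0, -246601/1680, …
ICs: h(0) = -24, h′(0) = 0, h′′(0) = 456, h′′′(0) = 0.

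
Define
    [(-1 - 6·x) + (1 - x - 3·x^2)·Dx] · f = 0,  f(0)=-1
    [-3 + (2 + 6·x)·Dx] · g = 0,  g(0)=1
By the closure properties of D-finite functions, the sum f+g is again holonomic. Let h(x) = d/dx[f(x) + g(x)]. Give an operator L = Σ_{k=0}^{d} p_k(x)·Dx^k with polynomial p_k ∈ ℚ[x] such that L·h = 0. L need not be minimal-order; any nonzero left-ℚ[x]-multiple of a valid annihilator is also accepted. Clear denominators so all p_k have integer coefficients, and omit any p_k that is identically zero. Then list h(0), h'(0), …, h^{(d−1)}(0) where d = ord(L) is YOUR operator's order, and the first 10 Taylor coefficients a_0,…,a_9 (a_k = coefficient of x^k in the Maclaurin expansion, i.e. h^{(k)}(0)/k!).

L = (-468 - 2754·x - 7452·x^2 - 6804·x^3 - 7290·x^4) + (-141 - 2052·x - 10179·x^2 - 21384·x^3 - 26001·x^4 - 21870·x^5)·Dx + (38 + 274·x + 546·x^2 - 234·x^3 - 2970·x^4 - 6642·x^5 - 4860·x^6)·Dx^2  (order 2).
h: a_k = 1/2, -41/4, -255/16, -2837/32, -42695/256, -343911/512, -2605715/2048, -19460813/4096, -556945911/65536, -4234402355/131072, …
ICs: h(0) = 1/2, h′(0) = -41/4.

f: a_k = -1, -1, -4, -7, -19, -40, -97, -217, -508, -1159, …
g: a_k = 1, 3/2, -9/8, 27/16, -405/128, 1701/256, -15309/1024, 72171/2048, -2814669/32768, 14073345/65536, …
Weyl lclm of L_f,L_g ⇒ L₀ (ord ≤ 2).
Differentiate: ansatz ord ≤ ord L₀ ⇒ L.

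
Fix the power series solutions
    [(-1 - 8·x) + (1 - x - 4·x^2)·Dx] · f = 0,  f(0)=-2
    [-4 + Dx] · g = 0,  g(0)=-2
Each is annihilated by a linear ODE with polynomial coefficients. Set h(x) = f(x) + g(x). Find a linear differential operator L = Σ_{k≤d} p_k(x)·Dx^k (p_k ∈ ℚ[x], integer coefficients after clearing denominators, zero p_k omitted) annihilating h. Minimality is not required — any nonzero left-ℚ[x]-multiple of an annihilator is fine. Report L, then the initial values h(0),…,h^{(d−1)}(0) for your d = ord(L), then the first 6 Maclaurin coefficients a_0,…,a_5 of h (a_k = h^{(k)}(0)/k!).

f: a_k = -2, -2, -10, -18, -58, -130, …
g: a_k = -2, -8, -16, -64/3, -64/3, -256/15, …
Weyl lclm of L_f,L_g ⇒ L₀ (ord ≤ 2).
L = (-24 + 16·x - 576·x^2 - 512·x^3) + (-6 + 56·x + 208·x^2 - 128·x^3 - 256·x^4)·Dx + (3 - 15·x - 16·x^2 + 64·x^3 + 64·x^4)·Dx^2  (order 2).
h: a_k = -4, -10, -26, -118/3, -238/3, -2206/15, …
ICs: h(0) = -4, h′(0) = -10.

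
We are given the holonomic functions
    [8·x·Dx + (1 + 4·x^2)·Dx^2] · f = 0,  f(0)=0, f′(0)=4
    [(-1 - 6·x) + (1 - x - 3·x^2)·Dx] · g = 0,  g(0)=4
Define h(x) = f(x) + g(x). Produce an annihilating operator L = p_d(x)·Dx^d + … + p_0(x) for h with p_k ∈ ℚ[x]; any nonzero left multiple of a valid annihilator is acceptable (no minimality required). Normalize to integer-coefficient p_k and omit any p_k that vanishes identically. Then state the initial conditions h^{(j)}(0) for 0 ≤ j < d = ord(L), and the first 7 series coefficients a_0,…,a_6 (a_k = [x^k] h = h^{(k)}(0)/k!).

L = (32 - 128·x - 1488·x^2 - 2880·x^3 - 8424·x^4 - 2592·x^6)·Dx + (-25 - 160·x - 214·x^2 - 1188·x^3 - 2628·x^4 - 6264·x^5 - 432·x^6 - 2592·x^7)·Dx^2 + (4 + 9·x + 54·x^2 - 66·x^3 - x^4 - 444·x^5 - 720·x^6 - 144·x^7 - 432·x^8)·Dx^3  (order 3).
h: a_k = 4, 8, 16, 68/3, 76, 864/5, 388, …
ICs: h(0) = 4, h′(0) = 8, h′′(0) = 32.

f: a_k = 0, 4, 0, -16/3, 0, 64/5, 0, …
g: a_k = 4, 4, 16, 28, 76, 160, 388, …
f+g: L₀ = lclm(L_f,L_g), ord ≤ 2+1.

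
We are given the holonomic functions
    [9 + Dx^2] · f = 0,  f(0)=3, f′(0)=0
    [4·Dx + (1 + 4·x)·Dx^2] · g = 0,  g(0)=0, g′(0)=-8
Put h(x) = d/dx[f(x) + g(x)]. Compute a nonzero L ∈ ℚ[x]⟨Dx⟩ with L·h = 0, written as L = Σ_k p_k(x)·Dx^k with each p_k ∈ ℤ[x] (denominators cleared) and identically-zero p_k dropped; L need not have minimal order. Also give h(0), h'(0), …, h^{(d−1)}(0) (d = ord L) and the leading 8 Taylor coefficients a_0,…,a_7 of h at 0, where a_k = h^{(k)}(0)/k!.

L = (3780 + 2592·x + 5184·x^2) + (369 + 2124·x + 3888·x^2 + 5184·x^3)·Dx + (420 + 288·x + 576·x^2)·Dx^2 + (41 + 236·x + 432·x^2 + 576·x^3)·Dx^3  (order 3).
h: a_k = -8, 5, -128, 1105/2, -2048, 326951/40, -32768, 73402507/560, …
ICs: h(0) = -8, h′(0) = 5, h′′(0) = -256.

f: a_k = 3, 0, -27/2, 0, 81/8, 0, -243/80, 0, …
g: a_k = 0, -8, 16, -128/3, 128, -2048/5, 4096/3, -32768/7, …
Weyl lclm of L_f,L_g ⇒ L₀ (ord ≤ 4).
Derive L from L₀ (diff closure).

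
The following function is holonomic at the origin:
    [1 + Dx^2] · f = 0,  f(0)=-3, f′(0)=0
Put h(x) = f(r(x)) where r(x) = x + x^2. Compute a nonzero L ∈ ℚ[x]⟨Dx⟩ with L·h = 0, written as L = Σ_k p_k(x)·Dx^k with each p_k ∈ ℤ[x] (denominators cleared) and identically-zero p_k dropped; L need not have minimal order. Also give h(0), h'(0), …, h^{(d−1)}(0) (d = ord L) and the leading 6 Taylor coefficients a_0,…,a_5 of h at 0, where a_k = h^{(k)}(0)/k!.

f: a_k = -3, 0, 3/2, 0, -1/8, 0, …
L₀ from L_f via x↦r, Dx↦r'^{-1}Dx.
L = (1 + 6·x + 12·x^2 + 8·x^3) - 2·Dx + (1 + 2·x)·Dx^2  (order 2).
h: a_k = -3, 0, 3/2, 3, 11/8, -1/2, …
ICs: h(0) = -3, h′(0) = 0.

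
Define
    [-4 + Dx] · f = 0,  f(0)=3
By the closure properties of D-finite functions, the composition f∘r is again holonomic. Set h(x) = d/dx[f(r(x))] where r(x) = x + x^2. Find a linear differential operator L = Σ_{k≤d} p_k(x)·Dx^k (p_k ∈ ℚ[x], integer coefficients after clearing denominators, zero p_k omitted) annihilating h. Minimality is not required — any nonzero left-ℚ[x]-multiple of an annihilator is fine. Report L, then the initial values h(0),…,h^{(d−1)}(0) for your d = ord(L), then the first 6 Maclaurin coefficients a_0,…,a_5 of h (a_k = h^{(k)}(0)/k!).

f: a_k = 3, 12, 24, 32, 32, 128/5, …
L₀ from L_f via x↦r, Dx↦r'^{-1}Dx.
Derive L from L₀ (diff closure).
L = (6 + 16·x + 16·x^2) + (-1 - 2·x)·Dx  (order 1).
h: a_k = 12, 72, 240, 608, 1248, 11072/5, …
ICs: h(0) = 12.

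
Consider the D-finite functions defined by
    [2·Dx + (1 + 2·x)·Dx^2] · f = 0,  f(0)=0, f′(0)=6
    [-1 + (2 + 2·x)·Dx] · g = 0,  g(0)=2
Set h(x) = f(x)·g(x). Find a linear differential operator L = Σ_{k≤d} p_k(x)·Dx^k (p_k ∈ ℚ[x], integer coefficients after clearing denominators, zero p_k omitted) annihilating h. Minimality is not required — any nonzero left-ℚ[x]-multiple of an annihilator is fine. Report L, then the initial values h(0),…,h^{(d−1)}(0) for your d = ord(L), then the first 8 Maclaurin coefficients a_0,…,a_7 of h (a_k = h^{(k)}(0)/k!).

L = (-1 + 2·x) + (4 + 4·x)·Dx + (4 + 16·x + 20·x^2 + 8·x^3)·Dx^2  (order 2).
h: a_k = 0, 12, -6, 17/2, -55/4, 3709/160, -12801/320, 629127/8960, …
ICs: h(0) = 0, h′(0) = 12.

f: a_k = 0, 6, -6, 8, -12, 96/5, -32, 384/7, …
g: a_k = 2, 1, -1/4, 1/8, -5/64, 7/128, -21/512, 33/1024, …
h₀=f·g: eliminate ⇒ L₀, order ≤ 2·1.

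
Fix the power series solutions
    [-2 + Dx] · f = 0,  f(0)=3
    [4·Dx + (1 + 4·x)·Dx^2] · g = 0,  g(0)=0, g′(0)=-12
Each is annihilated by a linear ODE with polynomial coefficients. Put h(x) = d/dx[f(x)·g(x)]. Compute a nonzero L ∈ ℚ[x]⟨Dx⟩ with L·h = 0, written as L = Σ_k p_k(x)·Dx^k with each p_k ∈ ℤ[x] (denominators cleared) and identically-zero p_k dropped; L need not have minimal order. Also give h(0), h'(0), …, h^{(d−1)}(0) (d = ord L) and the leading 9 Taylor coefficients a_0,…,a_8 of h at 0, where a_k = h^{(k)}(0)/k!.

L = (20 - 32·x + 64·x^2) + (-8 + 16·x - 64·x^2)·Dx + (-1 + 16·x^2)·Dx^2  (order 2).
h: a_k = -36, 0, -360, 1152, -5016, 20352, -413264/5, 1670656/5, -9432168/7, …
ICs: h(0) = -36, h′(0) = 0.

f: a_k = 3, 6, 6, 4, 2, 4/5, 4/15, 8/105, 2/105, …
g: a_k = 0, -12, 24, -64, 192, -3072/5, 2048, -49152/7, 24576, …
h₀=f·g: eliminate ⇒ L₀, order ≤ 1·2.
Derive L from L₀ (diff closure).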